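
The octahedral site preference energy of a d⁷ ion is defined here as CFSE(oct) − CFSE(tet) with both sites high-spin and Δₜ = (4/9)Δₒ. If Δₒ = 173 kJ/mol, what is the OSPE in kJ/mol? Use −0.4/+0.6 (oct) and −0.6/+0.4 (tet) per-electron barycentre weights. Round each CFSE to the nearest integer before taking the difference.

-46

In an octahedral site d⁷ (HS) is t2g^5 e_g^2, giving CFSE(oct) = -0.8Δₒ = -138 kJ/mol.
Tetrahedral e^4 t2^3 gives -1.2Δₜ = -1.2 × (4/9) × 173 = -92 kJ/mol.
Subtracting, OSPE = -138 − (-92) = -46 kJ/mol.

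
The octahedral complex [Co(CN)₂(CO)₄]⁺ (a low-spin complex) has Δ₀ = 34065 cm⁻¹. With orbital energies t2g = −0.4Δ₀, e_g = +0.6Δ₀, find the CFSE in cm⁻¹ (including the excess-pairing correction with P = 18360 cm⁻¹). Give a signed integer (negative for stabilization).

Ligand charges: 2×(-1) from CN⁻ and 4×(+0) from CO sum to -2; with overall charge +1, Co is +3.
Co sits in group 9; removing 3 electrons leaves Co³⁺ with 9 − 3 = 6 d electrons.
Configuration: t2g^6 e_g^0.
CFSE(orbital) = 6×(-0.4Δ₀) + 0×(0.6Δ₀) = -2.4Δ₀; with Δ₀ = 34065 cm⁻¹ that is -81756 cm⁻¹.
Pairing penalty: 3 pairs vs 1 in the high-spin reference → 2 extra × P = 36720 cm⁻¹.
Net CFSE = -81756 + 36720 = -45036 cm⁻¹.

-45036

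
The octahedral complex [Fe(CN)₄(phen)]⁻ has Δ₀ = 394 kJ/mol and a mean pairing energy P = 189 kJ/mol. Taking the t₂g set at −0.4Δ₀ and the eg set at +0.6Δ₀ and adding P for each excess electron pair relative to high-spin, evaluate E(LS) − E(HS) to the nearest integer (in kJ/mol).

-410

Ligand charges: 4×(-1) from CN⁻ and 1×(+0) from phen sum to -4; with overall charge -1, Fe is +3.
Fe³⁺: group 8, so d-count = 8 − 3 = 5.
High-spin: t₂g³ eg², CFSE = 0.0Δ₀ = 0 kJ/mol.
Low-spin: t₂g⁵ eg⁰, orbital CFSE = -2.0Δ₀ = -788 kJ/mol; plus 2 excess pairs × P = +378 kJ/mol; total -410 kJ/mol.
Thus E(LS) − E(HS) = -410 kJ/mol.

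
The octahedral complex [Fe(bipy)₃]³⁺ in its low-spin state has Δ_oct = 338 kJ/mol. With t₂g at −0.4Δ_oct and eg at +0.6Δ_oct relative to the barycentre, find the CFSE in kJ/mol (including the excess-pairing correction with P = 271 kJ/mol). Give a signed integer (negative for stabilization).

bipy is neutral, so the +3 overall charge sits on Fe: oxidation state +3.
Group 8 minus oxidation state +3 gives a d⁵ configuration for Fe³⁺.
The d⁵ electrons fill as t₂g⁵ eg⁰.
Orbital CFSE = 5(-0.4) + 0(0.6) = -2.0Δ_oct = -2.0 × 338 = -676 kJ/mol.
Pairing penalty: 2 pairs vs 0 in the high-spin reference → 2 extra × P = 542 kJ/mol.
Net CFSE = -676 + 542 = -134 kJ/mol.

-134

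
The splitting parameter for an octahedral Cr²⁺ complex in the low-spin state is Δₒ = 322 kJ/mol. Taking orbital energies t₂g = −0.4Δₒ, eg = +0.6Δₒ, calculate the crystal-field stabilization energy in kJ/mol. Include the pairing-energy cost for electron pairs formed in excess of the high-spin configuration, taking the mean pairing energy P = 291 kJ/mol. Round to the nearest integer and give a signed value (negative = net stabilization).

Cr sits in group 6; removing 2 electrons leaves Cr²⁺ with 6 − 2 = 4 d electrons.
Electron filling gives t₂g⁴ eg⁰.
Orbital CFSE = 4(-0.4) + 0(0.6) = -1.6Δₒ = -1.6 × 322 = -515 kJ/mol.
Relative to high-spin t₂g³ eg¹ (0 paired), the low-spin configuration has 1 additional pair, contributing +1 × 291 = +291 kJ/mol.
Overall CFSE = -515 + 291 = -224 kJ/mol.

-224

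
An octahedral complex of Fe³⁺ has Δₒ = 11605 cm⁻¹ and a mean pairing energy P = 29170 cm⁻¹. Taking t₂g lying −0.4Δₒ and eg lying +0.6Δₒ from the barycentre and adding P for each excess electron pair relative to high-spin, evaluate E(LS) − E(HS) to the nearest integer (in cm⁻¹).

35130

Fe is in group 8, so Fe³⁺ is d⁵ (8 − 3 = 5).
High-spin: t₂g³ eg², CFSE = 0.0Δₒ = 0 cm⁻¹.
Low-spin t₂g⁵ eg⁰ gives -2.0Δₒ = -23210 cm⁻¹, but forming 2 extra pairs costs 2P = 58340 cm⁻¹, so E(LS) = -23210 + 58340 = 35130 cm⁻¹.
Thus E(LS) − E(HS) = 35130 cm⁻¹.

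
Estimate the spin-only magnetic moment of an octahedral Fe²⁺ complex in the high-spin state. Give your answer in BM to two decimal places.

Fe is in group 8, so Fe²⁺ is d⁶ (8 − 2 = 6).
Configuration: t2g^4 e_g^2 → 4 unpaired electrons.
μ(spin-only) = √[4(4+2)] = √24 ≈ 4.90 BM.

4.90 BM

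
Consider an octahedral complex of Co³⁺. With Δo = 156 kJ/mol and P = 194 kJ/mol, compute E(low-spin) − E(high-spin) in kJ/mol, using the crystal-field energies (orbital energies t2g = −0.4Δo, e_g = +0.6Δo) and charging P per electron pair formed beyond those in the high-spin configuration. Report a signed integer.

Co sits in group 9; removing 3 electrons leaves Co³⁺ with 9 − 3 = 6 d electrons.
In the high-spin limit (t2g^4 e_g^2) the orbital term is -0.4Δo = -62 kJ/mol, with no excess pairing.
Low-spin: t2g^6 e_g^0, orbital CFSE = -2.4Δo = -374 kJ/mol; plus 2 excess pairs × P = +388 kJ/mol; total 14 kJ/mol.
Thus E(LS) − E(HS) = 76 kJ/mol.

76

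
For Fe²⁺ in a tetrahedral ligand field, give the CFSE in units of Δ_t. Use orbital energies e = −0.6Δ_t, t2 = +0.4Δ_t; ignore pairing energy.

-0.6 Δ_t

Group 8 minus oxidation state +2 gives a d⁶ configuration for Fe²⁺.
With tetrahedral geometry the complex is necessarily high-spin.
Configuration: e^3 t2^3.
CFSE = 3(-0.6Δ_t) + 3(0.4Δ_t) = -1.8Δ_t + 1.2Δ_t = -0.6Δ_t.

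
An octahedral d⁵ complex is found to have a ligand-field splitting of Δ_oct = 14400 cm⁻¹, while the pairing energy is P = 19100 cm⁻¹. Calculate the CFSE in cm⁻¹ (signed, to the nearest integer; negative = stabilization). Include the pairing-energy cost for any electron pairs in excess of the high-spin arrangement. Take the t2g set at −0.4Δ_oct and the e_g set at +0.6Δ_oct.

0

Since Δ_oct = 14400 cm⁻¹ < P = 19100 cm⁻¹, the complex adopts the high-spin configuration.
Filling d⁵ accordingly: t2g^3 e_g^2.
Orbital CFSE = 0.0Δ_oct = 0.0 × 14400 = 0 cm⁻¹.
High-spin has no excess pairs, so no pairing correction applies.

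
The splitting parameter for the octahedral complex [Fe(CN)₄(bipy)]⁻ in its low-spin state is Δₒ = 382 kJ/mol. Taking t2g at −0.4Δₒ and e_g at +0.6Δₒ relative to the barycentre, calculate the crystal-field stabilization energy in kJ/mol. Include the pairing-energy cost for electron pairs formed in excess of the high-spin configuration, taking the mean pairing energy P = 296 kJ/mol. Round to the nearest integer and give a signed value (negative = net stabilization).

-172

Ligand charges: 4×(-1) from CN⁻ and 1×(+0) from bipy sum to -4; with overall charge -1, Fe is +3.
Fe³⁺: group 8, so d-count = 8 − 3 = 5.
The d⁵ electrons fill as t2g^5 e_g^0.
CFSE(orbital) = 5×(-0.4Δₒ) + 0×(0.6Δₒ) = -2.0Δₒ; with Δₒ = 382 kJ/mol that is -764 kJ/mol.
Pairing penalty: 2 pairs vs 0 in the high-spin reference → 2 extra × P = 592 kJ/mol.
Net CFSE = -764 + 592 = -172 kJ/mol.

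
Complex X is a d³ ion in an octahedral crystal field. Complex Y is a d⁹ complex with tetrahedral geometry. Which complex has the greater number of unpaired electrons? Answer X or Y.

X

X: For octahedral d³ the high- and low-spin configurations coincide; t2g^3 e_g^0 → 3 unpaired.
Y: With tetrahedral geometry the complex is necessarily high-spin; e⁴ t₂⁵ → 1 unpaired.
So X has more unpaired electrons.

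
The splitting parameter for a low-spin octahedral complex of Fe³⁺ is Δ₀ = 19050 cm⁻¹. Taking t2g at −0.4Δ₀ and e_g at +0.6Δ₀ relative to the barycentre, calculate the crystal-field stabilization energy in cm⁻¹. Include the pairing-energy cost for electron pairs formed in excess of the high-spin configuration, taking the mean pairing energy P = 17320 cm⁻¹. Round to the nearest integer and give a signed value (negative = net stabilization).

Group 8 minus oxidation state +3 gives a d⁵ configuration for Fe³⁺.
Electron filling gives t2g^5 e_g^0.
The orbital stabilization is -2.0Δ₀ = -2.0 × 19050 = -38100 cm⁻¹.
High-spin d⁵ would be t2g^3 e_g^2 with 0 pairs; low-spin has 2, so 2 excess pairs cost +2P = +34640 cm⁻¹.
Combining: -38100 + 34640 = -3460 cm⁻¹.

-3460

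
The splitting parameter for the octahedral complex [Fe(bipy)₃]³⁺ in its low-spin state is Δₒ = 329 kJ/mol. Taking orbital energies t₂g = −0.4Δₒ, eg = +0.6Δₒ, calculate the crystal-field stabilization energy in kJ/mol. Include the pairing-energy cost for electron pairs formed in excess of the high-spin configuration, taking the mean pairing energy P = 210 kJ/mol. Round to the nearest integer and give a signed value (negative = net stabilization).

-238

bipy is neutral, so the +3 overall charge sits on Fe: oxidation state +3.
Fe sits in group 8; removing 3 electrons leaves Fe³⁺ with 8 − 3 = 5 d electrons.
Configuration: t₂g⁵ eg⁰.
CFSE(orbital) = 5×(-0.4Δₒ) + 0×(0.6Δₒ) = -2.0Δₒ; with Δₒ = 329 kJ/mol that is -658 kJ/mol.
Relative to high-spin t₂g³ eg² (0 paired), the low-spin configuration has 2 additional pairs, contributing +2 × 210 = +420 kJ/mol.
Combining: -658 + 420 = -238 kJ/mol.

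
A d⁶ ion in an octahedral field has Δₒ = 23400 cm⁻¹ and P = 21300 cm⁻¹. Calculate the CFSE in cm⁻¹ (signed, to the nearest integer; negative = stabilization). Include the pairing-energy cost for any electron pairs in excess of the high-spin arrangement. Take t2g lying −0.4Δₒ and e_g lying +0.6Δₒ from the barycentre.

-13560

Since Δₒ = 23400 cm⁻¹ > P = 21300 cm⁻¹, the complex adopts the low-spin configuration.
Filling d⁶ accordingly: t2g^6 e_g^0.
Orbital CFSE = -2.4Δₒ = -2.4 × 23400 = -56160 cm⁻¹.
Excess pairs vs high-spin: 3 − 1 = 2; pairing cost = +42600 cm⁻¹.
Net CFSE = -56160 + 42600 = -13560 cm⁻¹.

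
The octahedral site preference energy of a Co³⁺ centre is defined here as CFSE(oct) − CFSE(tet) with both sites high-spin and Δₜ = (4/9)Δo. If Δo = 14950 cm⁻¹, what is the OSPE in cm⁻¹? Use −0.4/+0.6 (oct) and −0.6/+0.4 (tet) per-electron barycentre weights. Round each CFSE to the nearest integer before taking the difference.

Co³⁺: group 9, so d-count = 9 − 3 = 6.
In an octahedral site d⁶ (HS) is t2g^4 e_g^2, giving CFSE(oct) = -0.4Δo = -5980 cm⁻¹.
In a tetrahedral site the filling is e^3 t2^3: CFSE(tet) = -0.6Δₜ = -0.6 × (4/9)(14950) = -3987 cm⁻¹.
OSPE = CFSE(oct) − CFSE(tet) = -5980 − (-3987) = -1993 cm⁻¹.

-1993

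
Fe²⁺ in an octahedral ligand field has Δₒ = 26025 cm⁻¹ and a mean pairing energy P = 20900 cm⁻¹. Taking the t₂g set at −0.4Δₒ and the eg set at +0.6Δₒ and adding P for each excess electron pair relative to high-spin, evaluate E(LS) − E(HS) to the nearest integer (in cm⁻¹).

Group 8 minus oxidation state +2 gives a d⁶ configuration for Fe²⁺.
High-spin: t₂g⁴ eg², CFSE = -0.4Δₒ = -10410 cm⁻¹.
For low-spin the configuration is t₂g⁶ eg⁰: orbital energy -2.4 × 26025 = -62460 cm⁻¹, and 2 additional pairs relative to high-spin add 41800 cm⁻¹, giving -20660 cm⁻¹.
The difference is -20660 − (-10410) = -10250 cm⁻¹, so low-spin lies lower.

-10250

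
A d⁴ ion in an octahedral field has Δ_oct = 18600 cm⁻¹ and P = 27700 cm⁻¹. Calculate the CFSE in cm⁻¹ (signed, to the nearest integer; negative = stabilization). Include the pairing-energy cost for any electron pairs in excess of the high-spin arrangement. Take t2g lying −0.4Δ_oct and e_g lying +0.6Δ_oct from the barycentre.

-11160

With Δ_oct < P the complex is high-spin.
Configuration: t2g^3 e_g^1.
Orbital CFSE = -0.6Δ_oct = -0.6 × 18600 = -11160 cm⁻¹.
High-spin has no excess pairs, so no pairing correction applies.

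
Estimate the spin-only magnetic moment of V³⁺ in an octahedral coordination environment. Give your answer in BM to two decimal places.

2.83 BM

V³⁺: group 5, so d-count = 5 − 3 = 2.
Configuration: t₂g² eg⁰ → 2 unpaired electrons.
μ(spin-only) = √[2(2+2)] = √8 ≈ 2.83 BM.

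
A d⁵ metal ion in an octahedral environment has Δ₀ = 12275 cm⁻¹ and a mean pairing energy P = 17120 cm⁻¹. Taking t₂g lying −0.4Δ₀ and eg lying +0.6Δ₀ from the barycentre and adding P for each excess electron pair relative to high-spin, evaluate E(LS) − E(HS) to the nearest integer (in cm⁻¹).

In the high-spin limit (t₂g³ eg²) the orbital term is 0.0Δ₀ = 0 cm⁻¹, with no excess pairing.
Low-spin t₂g⁵ eg⁰ gives -2.0Δ₀ = -24550 cm⁻¹, but forming 2 extra pairs costs 2P = 34240 cm⁻¹, so E(LS) = -24550 + 34240 = 9690 cm⁻¹.
Thus E(LS) − E(HS) = 9690 cm⁻¹.

9690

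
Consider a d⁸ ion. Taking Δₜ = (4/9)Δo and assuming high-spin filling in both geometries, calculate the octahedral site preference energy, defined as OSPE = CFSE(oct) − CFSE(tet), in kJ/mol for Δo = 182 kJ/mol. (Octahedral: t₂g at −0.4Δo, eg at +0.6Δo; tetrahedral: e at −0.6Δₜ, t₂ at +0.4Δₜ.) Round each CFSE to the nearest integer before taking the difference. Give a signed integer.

-153

In an octahedral site d⁸ (HS) is t2g^6 e_g^2, giving CFSE(oct) = -1.2Δo = -218 kJ/mol.
Tetrahedral e^4 t2^4 gives -0.8Δₜ = -0.8 × (4/9) × 182 = -65 kJ/mol.
OSPE = CFSE(oct) − CFSE(tet) = -218 − (-65) = -153 kJ/mol.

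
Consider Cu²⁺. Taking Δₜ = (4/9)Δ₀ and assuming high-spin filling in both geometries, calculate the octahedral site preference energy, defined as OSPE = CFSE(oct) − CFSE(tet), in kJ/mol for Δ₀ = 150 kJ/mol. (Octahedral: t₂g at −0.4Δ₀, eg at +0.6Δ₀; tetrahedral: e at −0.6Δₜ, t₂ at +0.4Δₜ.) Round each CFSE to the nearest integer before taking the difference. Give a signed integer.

-63

Cu is in group 11, so Cu²⁺ is d⁹ (11 − 2 = 9).
Octahedral high-spin t₂g⁶ eg³: CFSE = -0.6 × 150 = -90 kJ/mol.
In a tetrahedral site the filling is e⁴ t₂⁵: CFSE(tet) = -0.4Δₜ = -0.4 × (4/9)(150) = -27 kJ/mol.
OSPE = -90 − (-27) = -63 kJ/mol.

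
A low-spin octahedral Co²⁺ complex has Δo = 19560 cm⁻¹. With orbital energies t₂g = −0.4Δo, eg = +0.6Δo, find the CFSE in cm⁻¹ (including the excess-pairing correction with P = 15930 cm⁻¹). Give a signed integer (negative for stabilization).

Co sits in group 9; removing 2 electrons leaves Co²⁺ with 9 − 2 = 7 d electrons.
The d⁷ electrons fill as t₂g⁶ eg¹.
The orbital stabilization is -1.8Δo = -1.8 × 19560 = -35208 cm⁻¹.
Pairing penalty: 3 pairs vs 2 in the high-spin reference → 1 extra × P = 15930 cm⁻¹.
Overall CFSE = -35208 + 15930 = -19278 cm⁻¹.

-19278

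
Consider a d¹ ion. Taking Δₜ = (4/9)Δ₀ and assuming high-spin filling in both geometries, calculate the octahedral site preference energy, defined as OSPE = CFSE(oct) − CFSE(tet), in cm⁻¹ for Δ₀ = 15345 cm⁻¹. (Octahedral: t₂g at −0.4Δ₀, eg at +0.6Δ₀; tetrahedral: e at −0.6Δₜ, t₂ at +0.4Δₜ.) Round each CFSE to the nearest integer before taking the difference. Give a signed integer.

Octahedral high-spin t₂g¹ eg⁰: CFSE = -0.4 × 15345 = -6138 cm⁻¹.
In a tetrahedral site the filling is e¹ t₂⁰: CFSE(tet) = -0.6Δₜ = -0.6 × (4/9)(15345) = -4092 cm⁻¹.
Subtracting, OSPE = -6138 − (-4092) = -2046 cm⁻¹.

-2046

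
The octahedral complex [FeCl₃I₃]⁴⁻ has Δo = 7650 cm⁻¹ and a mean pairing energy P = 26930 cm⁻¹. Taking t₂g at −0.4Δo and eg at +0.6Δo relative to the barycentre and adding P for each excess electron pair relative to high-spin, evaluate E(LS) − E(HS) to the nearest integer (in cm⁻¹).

Ligand charges: 3×(-1) from Cl⁻ and 3×(-1) from I⁻ sum to -6; with overall charge -4, Fe is +2.
Fe²⁺: group 8, so d-count = 8 − 2 = 6.
In the high-spin limit (t₂g⁴ eg²) the orbital term is -0.4Δo = -3060 cm⁻¹, with no excess pairing.
Low-spin t₂g⁶ eg⁰ gives -2.4Δo = -18360 cm⁻¹, but forming 2 extra pairs costs 2P = 53860 cm⁻¹, so E(LS) = -18360 + 53860 = 35500 cm⁻¹.
Thus E(LS) − E(HS) = 38560 cm⁻¹.

38560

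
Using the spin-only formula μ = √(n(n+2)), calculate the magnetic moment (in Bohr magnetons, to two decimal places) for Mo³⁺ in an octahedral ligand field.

3.87 Bohr magnetons

Mo is in group 6, so Mo³⁺ is d³ (6 − 3 = 3).
For octahedral d³ the high- and low-spin configurations coincide.
Configuration: t2g^3 e_g^0 → 3 unpaired electrons.
μ(spin-only) = √[3(3+2)] = √15 ≈ 3.87 Bohr magnetons.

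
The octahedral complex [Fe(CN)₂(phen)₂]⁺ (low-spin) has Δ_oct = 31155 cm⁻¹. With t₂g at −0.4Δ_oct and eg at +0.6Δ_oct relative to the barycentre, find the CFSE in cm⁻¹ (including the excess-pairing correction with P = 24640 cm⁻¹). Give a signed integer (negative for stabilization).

-13030

Ligand charges: 2×(-1) from CN⁻ and 2×(+0) from phen sum to -2; with overall charge +1, Fe is +3.
Fe³⁺: group 8, so d-count = 8 − 3 = 5.
Configuration: t₂g⁵ eg⁰.
CFSE(orbital) = 5×(-0.4Δ_oct) + 0×(0.6Δ_oct) = -2.0Δ_oct; with Δ_oct = 31155 cm⁻¹ that is -62310 cm⁻¹.
Relative to high-spin t₂g³ eg² (0 paired), the low-spin configuration has 2 additional pairs, contributing +2 × 24640 = +49280 cm⁻¹.
Combining: -62310 + 49280 = -13030 cm⁻¹.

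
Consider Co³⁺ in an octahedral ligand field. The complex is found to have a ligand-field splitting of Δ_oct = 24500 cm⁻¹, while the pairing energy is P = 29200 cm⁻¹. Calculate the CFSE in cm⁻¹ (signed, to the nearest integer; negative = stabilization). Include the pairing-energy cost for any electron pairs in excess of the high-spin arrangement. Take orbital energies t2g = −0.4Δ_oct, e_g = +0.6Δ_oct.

-9800

Co is in group 9, so Co³⁺ is d⁶ (9 − 3 = 6).
Δ_oct < P, so pairing is avoided: the ground state is high-spin.
Filling d⁶ accordingly: t2g^4 e_g^2.
Orbital CFSE = -0.4Δ_oct = -0.4 × 24500 = -9800 cm⁻¹.
High-spin has no excess pairs, so no pairing correction applies.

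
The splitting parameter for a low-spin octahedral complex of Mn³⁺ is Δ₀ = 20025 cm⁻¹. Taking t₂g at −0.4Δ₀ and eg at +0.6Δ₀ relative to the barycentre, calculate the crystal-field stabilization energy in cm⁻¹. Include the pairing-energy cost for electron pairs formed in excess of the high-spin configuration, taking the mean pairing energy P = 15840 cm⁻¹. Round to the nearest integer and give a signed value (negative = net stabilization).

-16200

Mn sits in group 7; removing 3 electrons leaves Mn³⁺ with 7 − 3 = 4 d electrons.
The d⁴ electrons fill as t₂g⁴ eg⁰.
The orbital stabilization is -1.6Δ₀ = -1.6 × 20025 = -32040 cm⁻¹.
High-spin d⁴ would be t₂g³ eg¹ with 0 pairs; low-spin has 1, so 1 excess pair costs +1P = +15840 cm⁻¹.
Overall CFSE = -32040 + 15840 = -16200 cm⁻¹.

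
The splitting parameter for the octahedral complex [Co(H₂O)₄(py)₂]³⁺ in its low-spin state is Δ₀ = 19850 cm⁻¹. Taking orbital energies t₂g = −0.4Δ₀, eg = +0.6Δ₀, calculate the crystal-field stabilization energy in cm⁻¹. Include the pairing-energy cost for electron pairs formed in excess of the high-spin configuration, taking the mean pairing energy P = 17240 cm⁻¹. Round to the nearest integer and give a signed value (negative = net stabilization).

Ligand charges: 4×(+0) from H₂O and 2×(+0) from py sum to +0; with overall charge +3, Co is +3.
Co³⁺: group 9, so d-count = 9 − 3 = 6.
Configuration: t₂g⁶ eg⁰.
The orbital stabilization is -2.4Δ₀ = -2.4 × 19850 = -47640 cm⁻¹.
Relative to high-spin t₂g⁴ eg² (1 paired), the low-spin configuration has 2 additional pairs, contributing +2 × 17240 = +34480 cm⁻¹.
Combining: -47640 + 34480 = -13160 cm⁻¹.

-13160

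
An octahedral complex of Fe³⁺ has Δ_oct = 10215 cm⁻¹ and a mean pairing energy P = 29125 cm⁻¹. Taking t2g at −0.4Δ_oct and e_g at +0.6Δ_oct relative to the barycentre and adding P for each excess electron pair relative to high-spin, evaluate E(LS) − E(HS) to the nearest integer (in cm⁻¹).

37820

Fe³⁺: group 8, so d-count = 8 − 3 = 5.
High-spin d⁵ fills as t2g^3 e_g^2 with CFSE 3(−0.4) + 2(+0.6) = 0.0Δ_oct = 0 cm⁻¹.
For low-spin the configuration is t2g^5 e_g^0: orbital energy -2.0 × 10215 = -20430 cm⁻¹, and 2 additional pairs relative to high-spin add 58250 cm⁻¹, giving 37820 cm⁻¹.
The difference is 37820 − (0) = 37820 cm⁻¹, so high-spin lies lower.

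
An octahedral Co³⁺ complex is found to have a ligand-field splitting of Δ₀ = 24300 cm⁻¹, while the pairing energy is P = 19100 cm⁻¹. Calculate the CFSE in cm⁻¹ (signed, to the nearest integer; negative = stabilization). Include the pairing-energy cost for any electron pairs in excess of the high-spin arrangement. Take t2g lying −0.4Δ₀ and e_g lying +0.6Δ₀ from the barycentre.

Co sits in group 9; removing 3 electrons leaves Co³⁺ with 9 − 3 = 6 d electrons.
Here Δ₀ > P (24300 > 19100), so the low-spin state is favoured.
Filling d⁶ accordingly: t2g^6 e_g^0.
Orbital CFSE = -2.4Δ₀ = -2.4 × 24300 = -58320 cm⁻¹.
Excess pairs vs high-spin: 3 − 1 = 2; pairing cost = +38200 cm⁻¹.
Net CFSE = -58320 + 38200 = -20120 cm⁻¹.

-20120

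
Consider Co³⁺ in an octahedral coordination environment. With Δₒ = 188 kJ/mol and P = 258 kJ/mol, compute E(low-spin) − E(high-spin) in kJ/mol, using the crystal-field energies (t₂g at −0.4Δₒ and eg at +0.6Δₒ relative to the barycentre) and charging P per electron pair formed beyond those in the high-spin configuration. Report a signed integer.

Group 9 minus oxidation state +3 gives a d⁶ configuration for Co³⁺.
High-spin d⁶ fills as t₂g⁴ eg² with CFSE 4(−0.4) + 2(+0.6) = -0.4Δₒ = -75 kJ/mol.
Low-spin t₂g⁶ eg⁰ gives -2.4Δₒ = -451 kJ/mol, but forming 2 extra pairs costs 2P = 516 kJ/mol, so E(LS) = -451 + 516 = 65 kJ/mol.
The difference is 65 − (-75) = 140 kJ/mol, so high-spin lies lower.

140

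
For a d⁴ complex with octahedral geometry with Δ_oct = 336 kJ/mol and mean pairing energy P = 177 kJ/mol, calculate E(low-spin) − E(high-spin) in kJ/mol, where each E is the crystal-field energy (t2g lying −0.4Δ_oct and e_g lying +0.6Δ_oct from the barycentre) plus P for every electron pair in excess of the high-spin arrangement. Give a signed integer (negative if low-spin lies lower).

-159

High-spin d⁴ fills as t2g^3 e_g^1 with CFSE 3(−0.4) + 1(+0.6) = -0.6Δ_oct = -202 kJ/mol.
Low-spin: t2g^4 e_g^0, orbital CFSE = -1.6Δ_oct = -538 kJ/mol; plus 1 excess pair × P = +177 kJ/mol; total -361 kJ/mol.
Thus E(LS) − E(HS) = -159 kJ/mol.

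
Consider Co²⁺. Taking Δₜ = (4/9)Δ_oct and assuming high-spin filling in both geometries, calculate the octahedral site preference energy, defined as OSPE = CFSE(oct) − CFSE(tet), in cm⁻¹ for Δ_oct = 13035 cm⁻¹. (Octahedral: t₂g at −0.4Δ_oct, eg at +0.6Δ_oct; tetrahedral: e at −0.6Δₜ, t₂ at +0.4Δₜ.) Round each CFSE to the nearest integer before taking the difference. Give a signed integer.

-3476

Co is in group 9, so Co²⁺ is d⁷ (9 − 2 = 7).
Octahedral high-spin t₂g⁵ eg²: CFSE = -0.8 × 13035 = -10428 cm⁻¹.
Tetrahedral e⁴ t₂³ gives -1.2Δₜ = -1.2 × (4/9) × 13035 = -6952 cm⁻¹.
Subtracting, OSPE = -10428 − (-6952) = -3476 cm⁻¹.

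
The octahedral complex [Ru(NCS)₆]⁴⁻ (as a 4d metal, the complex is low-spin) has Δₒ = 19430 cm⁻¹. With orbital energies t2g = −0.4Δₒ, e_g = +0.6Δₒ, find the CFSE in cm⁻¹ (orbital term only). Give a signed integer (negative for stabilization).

-46632

Each NCS⁻ contributes -1; 6 × (-1) = -6. With overall charge -4, Ru is in the +2 oxidation state.
Ru is in group 8, so Ru²⁺ is d⁶ (8 − 2 = 6).
Electron filling gives t2g^6 e_g^0.
Orbital CFSE = 6(-0.4) + 0(0.6) = -2.4Δₒ = -2.4 × 19430 = -46632 cm⁻¹.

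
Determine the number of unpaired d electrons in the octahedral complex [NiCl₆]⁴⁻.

2

Each Cl⁻ contributes -1; 6 × (-1) = -6. With overall charge -4, Ni is in the +2 oxidation state.
Ni²⁺: group 10, so d-count = 10 − 2 = 8.
Configuration: t2g^6 e_g^2, giving 2 unpaired electrons.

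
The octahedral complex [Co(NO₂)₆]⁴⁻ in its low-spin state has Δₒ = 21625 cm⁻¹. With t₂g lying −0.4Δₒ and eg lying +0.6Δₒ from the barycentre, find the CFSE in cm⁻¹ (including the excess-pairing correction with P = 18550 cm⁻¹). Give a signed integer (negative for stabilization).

Each NO₂⁻ contributes -1; 6 × (-1) = -6. With overall charge -4, Co is in the +2 oxidation state.
Co²⁺: group 9, so d-count = 9 − 2 = 7.
Configuration: t₂g⁶ eg¹.
The orbital stabilization is -1.8Δₒ = -1.8 × 21625 = -38925 cm⁻¹.
Pairing penalty: 3 pairs vs 2 in the high-spin reference → 1 extra × P = 18550 cm⁻¹.
Overall CFSE = -38925 + 18550 = -20375 cm⁻¹.

-20375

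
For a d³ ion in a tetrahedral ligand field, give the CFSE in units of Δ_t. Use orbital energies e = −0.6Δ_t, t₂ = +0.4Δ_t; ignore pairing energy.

-0.8 Δ_t

Tetrahedral fields are weak (Δₜ ≈ 4/9 Δₒ), so electrons fill high-spin.
Configuration: e² t₂¹.
CFSE = 2(-0.6Δ_t) + 1(0.4Δ_t) = -1.2Δ_t + 0.4Δ_t = -0.8Δ_t.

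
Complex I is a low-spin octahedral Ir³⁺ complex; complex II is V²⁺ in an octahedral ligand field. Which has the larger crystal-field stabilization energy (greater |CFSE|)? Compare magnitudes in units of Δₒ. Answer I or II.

I: Ir³⁺: group 9, so d-count = 9 − 3 = 6; t2g^6 e_g^0, CFSE = -2.4Δₒ.
II: V²⁺: group 5, so d-count = 5 − 2 = 3; t₂g³ eg⁰, CFSE = -1.2Δₒ.
So I has the larger |CFSE|.

I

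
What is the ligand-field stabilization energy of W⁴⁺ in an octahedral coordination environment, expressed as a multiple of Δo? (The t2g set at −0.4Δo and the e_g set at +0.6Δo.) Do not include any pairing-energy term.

-0.8 Δo

W is in group 6, so W⁴⁺ is d² (6 − 4 = 2).
Configuration: t2g^2 e_g^0.
CFSE = 2(-0.4Δo) + 0(0.6Δo) = -0.8Δo + 0.0Δo = -0.8Δo.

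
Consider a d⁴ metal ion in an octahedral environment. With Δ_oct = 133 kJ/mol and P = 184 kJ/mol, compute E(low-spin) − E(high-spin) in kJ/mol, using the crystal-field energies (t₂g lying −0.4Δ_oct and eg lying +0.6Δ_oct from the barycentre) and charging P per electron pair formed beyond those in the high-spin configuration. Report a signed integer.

51

High-spin d⁴ fills as t₂g³ eg¹ with CFSE 3(−0.4) + 1(+0.6) = -0.6Δ_oct = -80 kJ/mol.
For low-spin the configuration is t₂g⁴ eg⁰: orbital energy -1.6 × 133 = -213 kJ/mol, and 1 additional pair relative to high-spin adds 184 kJ/mol, giving -29 kJ/mol.
Thus E(LS) − E(HS) = 51 kJ/mol.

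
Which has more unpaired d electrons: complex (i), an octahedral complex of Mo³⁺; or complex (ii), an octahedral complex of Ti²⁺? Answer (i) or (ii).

(i)

(i): Group 6 minus oxidation state +3 gives a d³ configuration for Mo³⁺; t₂g³ eg⁰ → 3 unpaired.
(ii): Ti sits in group 4; removing 2 electrons leaves Ti²⁺ with 4 − 2 = 2 d electrons; t₂g² eg⁰ → 2 unpaired.
So (i) has more unpaired electrons.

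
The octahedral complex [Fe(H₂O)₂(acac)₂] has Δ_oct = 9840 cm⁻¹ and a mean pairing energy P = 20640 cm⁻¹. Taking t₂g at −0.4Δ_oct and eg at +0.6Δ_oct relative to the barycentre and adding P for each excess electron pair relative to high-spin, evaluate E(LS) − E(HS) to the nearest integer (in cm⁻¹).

Ligand charges: 2×(+0) from H₂O and 2×(-1) from acac⁻ sum to -2; with overall charge +0, Fe is +2.
Fe²⁺: group 8, so d-count = 8 − 2 = 6.
High-spin: t₂g⁴ eg², CFSE = -0.4Δ_oct = -3936 cm⁻¹.
Low-spin: t₂g⁶ eg⁰, orbital CFSE = -2.4Δ_oct = -23616 cm⁻¹; plus 2 excess pairs × P = +41280 cm⁻¹; total 17664 cm⁻¹.
The difference is 17664 − (-3936) = 21600 cm⁻¹, so high-spin lies lower.

21600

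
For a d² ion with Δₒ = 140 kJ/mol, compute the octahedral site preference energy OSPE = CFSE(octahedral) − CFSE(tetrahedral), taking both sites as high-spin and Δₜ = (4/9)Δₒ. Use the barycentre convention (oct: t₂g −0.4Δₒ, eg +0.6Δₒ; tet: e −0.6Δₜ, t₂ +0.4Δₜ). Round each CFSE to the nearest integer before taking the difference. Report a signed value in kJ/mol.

-37

Octahedral (high-spin): t₂g² eg⁰, CFSE = 2(−0.4) + 0(+0.6) = -0.8Δₒ = -0.8 × 140 = -112 kJ/mol.
Tetrahedral: e² t₂⁰, CFSE = 2(−0.6) + 0(+0.4) = -1.2Δₜ = -1.2 × (4/9) × 140 = -75 kJ/mol.
OSPE = CFSE(oct) − CFSE(tet) = -112 − (-75) = -37 kJ/mol.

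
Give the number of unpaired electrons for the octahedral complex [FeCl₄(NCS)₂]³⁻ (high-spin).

Ligand charges: 4×(-1) from Cl⁻ and 2×(-1) from NCS⁻ sum to -6; with overall charge -3, Fe is +3.
Fe sits in group 8; removing 3 electrons leaves Fe³⁺ with 8 − 3 = 5 d electrons.
Configuration: t2g^3 e_g^2, giving 5 unpaired electrons.

5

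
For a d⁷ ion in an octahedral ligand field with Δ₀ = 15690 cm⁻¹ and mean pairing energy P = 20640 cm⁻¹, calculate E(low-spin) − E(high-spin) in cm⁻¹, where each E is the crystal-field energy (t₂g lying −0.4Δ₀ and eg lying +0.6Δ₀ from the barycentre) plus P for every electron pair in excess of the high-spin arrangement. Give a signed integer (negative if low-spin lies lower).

High-spin: t₂g⁵ eg², CFSE = -0.8Δ₀ = -12552 cm⁻¹.
For low-spin the configuration is t₂g⁶ eg¹: orbital energy -1.8 × 15690 = -28242 cm⁻¹, and 1 additional pair relative to high-spin adds 20640 cm⁻¹, giving -7602 cm⁻¹.
E(LS) − E(HS) = -7602 − (-12552) = 4950 cm⁻¹.

4950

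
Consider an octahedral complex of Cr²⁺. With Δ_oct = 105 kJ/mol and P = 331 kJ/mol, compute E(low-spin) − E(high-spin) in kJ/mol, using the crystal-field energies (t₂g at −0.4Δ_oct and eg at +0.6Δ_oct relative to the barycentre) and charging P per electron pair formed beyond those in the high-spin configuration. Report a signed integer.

226

Group 6 minus oxidation state +2 gives a d⁴ configuration for Cr²⁺.
High-spin: t₂g³ eg¹, CFSE = -0.6Δ_oct = -63 kJ/mol.
Low-spin: t₂g⁴ eg⁰, orbital CFSE = -1.6Δ_oct = -168 kJ/mol; plus 1 excess pair × P = +331 kJ/mol; total 163 kJ/mol.
E(LS) − E(HS) = 163 − (-63) = 226 kJ/mol.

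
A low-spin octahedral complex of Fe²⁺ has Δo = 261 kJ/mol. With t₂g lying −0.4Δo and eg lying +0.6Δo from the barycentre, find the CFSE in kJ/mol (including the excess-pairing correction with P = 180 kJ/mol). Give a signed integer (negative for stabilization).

Fe²⁺: group 8, so d-count = 8 − 2 = 6.
Configuration: t₂g⁶ eg⁰.
The orbital stabilization is -2.4Δo = -2.4 × 261 = -626 kJ/mol.
Relative to high-spin t₂g⁴ eg² (1 paired), the low-spin configuration has 2 additional pairs, contributing +2 × 180 = +360 kJ/mol.
Combining: -626 + 360 = -266 kJ/mol.

-266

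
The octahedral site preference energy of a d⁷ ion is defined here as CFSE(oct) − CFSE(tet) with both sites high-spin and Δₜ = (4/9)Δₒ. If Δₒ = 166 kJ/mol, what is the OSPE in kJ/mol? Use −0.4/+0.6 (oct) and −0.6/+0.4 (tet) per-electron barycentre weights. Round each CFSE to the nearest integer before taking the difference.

-44

Octahedral high-spin t2g^5 e_g^2: CFSE = -0.8 × 166 = -133 kJ/mol.
Tetrahedral: e^4 t2^3, CFSE = 4(−0.6) + 3(+0.4) = -1.2Δₜ = -1.2 × (4/9) × 166 = -89 kJ/mol.
Subtracting, OSPE = -133 − (-89) = -44 kJ/mol.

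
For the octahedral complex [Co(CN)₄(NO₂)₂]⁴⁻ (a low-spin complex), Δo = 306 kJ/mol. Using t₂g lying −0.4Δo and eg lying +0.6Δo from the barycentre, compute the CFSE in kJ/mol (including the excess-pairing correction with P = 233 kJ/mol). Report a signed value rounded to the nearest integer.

Ligand charges: 4×(-1) from CN⁻ and 2×(-1) from NO₂⁻ sum to -6; with overall charge -4, Co is +2.
Co is in group 9, so Co²⁺ is d⁷ (9 − 2 = 7).
Electron filling gives t₂g⁶ eg¹.
CFSE(orbital) = 6×(-0.4Δo) + 1×(0.6Δo) = -1.8Δo; with Δo = 306 kJ/mol that is -551 kJ/mol.
Relative to high-spin t₂g⁵ eg² (2 paired), the low-spin configuration has 1 additional pair, contributing +1 × 233 = +233 kJ/mol.
Combining: -551 + 233 = -318 kJ/mol.

-318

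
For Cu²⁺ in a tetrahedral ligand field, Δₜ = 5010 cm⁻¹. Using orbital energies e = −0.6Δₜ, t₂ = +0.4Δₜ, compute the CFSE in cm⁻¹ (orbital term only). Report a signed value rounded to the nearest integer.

-2004

Cu²⁺: group 11, so d-count = 11 − 2 = 9.
Tetrahedral splitting is small, so the complex is high-spin.
Electron filling gives e⁴ t₂⁵.
CFSE(orbital) = 4×(-0.6Δₜ) + 5×(0.4Δₜ) = -0.4Δₜ; with Δₜ = 5010 cm⁻¹ that is -2004 cm⁻¹.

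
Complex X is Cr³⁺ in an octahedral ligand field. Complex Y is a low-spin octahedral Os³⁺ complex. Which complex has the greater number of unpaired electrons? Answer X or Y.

X

X: Cr sits in group 6; removing 3 electrons leaves Cr³⁺ with 6 − 3 = 3 d electrons; t2g^3 e_g^0 → 3 unpaired.
Y: Os sits in group 8; removing 3 electrons leaves Os³⁺ with 8 − 3 = 5 d electrons; t₂g⁵ eg⁰ → 1 unpaired.
So X has more unpaired electrons.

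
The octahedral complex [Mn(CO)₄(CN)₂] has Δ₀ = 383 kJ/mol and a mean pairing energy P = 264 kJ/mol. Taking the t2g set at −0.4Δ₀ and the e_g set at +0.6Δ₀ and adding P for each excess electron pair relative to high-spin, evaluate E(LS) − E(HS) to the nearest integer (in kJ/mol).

-238

Ligand charges: 4×(+0) from CO and 2×(-1) from CN⁻ sum to -2; with overall charge +0, Mn is +2.
Mn is in group 7, so Mn²⁺ is d⁵ (7 − 2 = 5).
High-spin d⁵ fills as t2g^3 e_g^2 with CFSE 3(−0.4) + 2(+0.6) = 0.0Δ₀ = 0 kJ/mol.
For low-spin the configuration is t2g^5 e_g^0: orbital energy -2.0 × 383 = -766 kJ/mol, and 2 additional pairs relative to high-spin add 528 kJ/mol, giving -238 kJ/mol.
E(LS) − E(HS) = -238 − (0) = -238 kJ/mol.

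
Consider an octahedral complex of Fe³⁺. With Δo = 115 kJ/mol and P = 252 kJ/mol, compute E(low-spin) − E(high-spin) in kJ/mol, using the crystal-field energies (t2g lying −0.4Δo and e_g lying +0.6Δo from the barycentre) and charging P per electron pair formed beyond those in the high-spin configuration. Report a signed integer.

Fe is in group 8, so Fe³⁺ is d⁵ (8 − 3 = 5).
High-spin: t2g^3 e_g^2, CFSE = 0.0Δo = 0 kJ/mol.
Low-spin t2g^5 e_g^0 gives -2.0Δo = -230 kJ/mol, but forming 2 extra pairs costs 2P = 504 kJ/mol, so E(LS) = -230 + 504 = 274 kJ/mol.
E(LS) − E(HS) = 274 − (0) = 274 kJ/mol.

274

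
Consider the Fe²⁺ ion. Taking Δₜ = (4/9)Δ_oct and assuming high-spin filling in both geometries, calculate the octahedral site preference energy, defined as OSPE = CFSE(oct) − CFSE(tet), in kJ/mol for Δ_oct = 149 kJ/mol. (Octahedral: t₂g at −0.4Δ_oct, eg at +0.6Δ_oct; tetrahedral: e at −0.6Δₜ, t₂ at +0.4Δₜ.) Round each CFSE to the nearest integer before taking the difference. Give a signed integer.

-20

Fe²⁺: group 8, so d-count = 8 − 2 = 6.
Octahedral (high-spin): t2g^4 e_g^2, CFSE = 4(−0.4) + 2(+0.6) = -0.4Δ_oct = -0.4 × 149 = -60 kJ/mol.
Tetrahedral e^3 t2^3 gives -0.6Δₜ = -0.6 × (4/9) × 149 = -40 kJ/mol.
Subtracting, OSPE = -60 − (-40) = -20 kJ/mol.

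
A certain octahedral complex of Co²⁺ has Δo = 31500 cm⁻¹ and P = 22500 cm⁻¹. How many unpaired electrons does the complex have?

1

Co is in group 9, so Co²⁺ is d⁷ (9 − 2 = 7).
With Δo > P the complex is low-spin.
Configuration: t₂g⁶ eg¹.
Unpaired electrons: 1.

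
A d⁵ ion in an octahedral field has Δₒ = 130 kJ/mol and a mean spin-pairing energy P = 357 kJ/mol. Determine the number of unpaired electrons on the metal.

5

With Δₒ < P the complex is high-spin.
That gives t₂g³ eg².
Unpaired electrons: 5.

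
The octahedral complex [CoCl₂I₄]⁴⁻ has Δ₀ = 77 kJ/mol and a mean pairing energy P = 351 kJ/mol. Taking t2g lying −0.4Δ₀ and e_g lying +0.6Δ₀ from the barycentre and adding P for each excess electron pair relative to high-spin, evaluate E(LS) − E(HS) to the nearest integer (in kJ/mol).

274

Ligand charges: 2×(-1) from Cl⁻ and 4×(-1) from I⁻ sum to -6; with overall charge -4, Co is +2.
Group 9 minus oxidation state +2 gives a d⁷ configuration for Co²⁺.
High-spin d⁷ fills as t2g^5 e_g^2 with CFSE 5(−0.4) + 2(+0.6) = -0.8Δ₀ = -62 kJ/mol.
For low-spin the configuration is t2g^6 e_g^1: orbital energy -1.8 × 77 = -139 kJ/mol, and 1 additional pair relative to high-spin adds 351 kJ/mol, giving 212 kJ/mol.
Thus E(LS) − E(HS) = 274 kJ/mol.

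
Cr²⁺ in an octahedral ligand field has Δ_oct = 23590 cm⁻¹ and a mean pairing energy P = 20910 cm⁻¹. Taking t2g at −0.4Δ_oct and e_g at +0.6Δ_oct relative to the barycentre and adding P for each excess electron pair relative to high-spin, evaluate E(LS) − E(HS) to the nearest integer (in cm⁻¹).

Cr is in group 6, so Cr²⁺ is d⁴ (6 − 2 = 4).
High-spin: t2g^3 e_g^1, CFSE = -0.6Δ_oct = -14154 cm⁻¹.
Low-spin t2g^4 e_g^0 gives -1.6Δ_oct = -37744 cm⁻¹, but forming 1 extra pair costs 1P = 20910 cm⁻¹, so E(LS) = -37744 + 20910 = -16834 cm⁻¹.
The difference is -16834 − (-14154) = -2680 cm⁻¹, so low-spin lies lower.

-2680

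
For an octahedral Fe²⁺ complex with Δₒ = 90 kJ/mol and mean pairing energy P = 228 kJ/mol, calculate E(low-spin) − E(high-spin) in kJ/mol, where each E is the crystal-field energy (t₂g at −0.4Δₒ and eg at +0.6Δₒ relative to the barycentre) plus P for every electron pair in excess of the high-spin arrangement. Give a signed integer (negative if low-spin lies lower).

Group 8 minus oxidation state +2 gives a d⁶ configuration for Fe²⁺.
High-spin: t₂g⁴ eg², CFSE = -0.4Δₒ = -36 kJ/mol.
Low-spin: t₂g⁶ eg⁰, orbital CFSE = -2.4Δₒ = -216 kJ/mol; plus 2 excess pairs × P = +456 kJ/mol; total 240 kJ/mol.
Thus E(LS) − E(HS) = 276 kJ/mol.

276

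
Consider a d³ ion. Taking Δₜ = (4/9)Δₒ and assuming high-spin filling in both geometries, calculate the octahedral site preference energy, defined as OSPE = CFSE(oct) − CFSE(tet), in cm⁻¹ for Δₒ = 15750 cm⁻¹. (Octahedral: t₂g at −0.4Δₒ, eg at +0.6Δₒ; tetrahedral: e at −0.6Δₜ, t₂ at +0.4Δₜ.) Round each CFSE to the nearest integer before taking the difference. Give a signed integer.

-13300

Octahedral (high-spin): t₂g³ eg⁰, CFSE = 3(−0.4) + 0(+0.6) = -1.2Δₒ = -1.2 × 15750 = -18900 cm⁻¹.
Tetrahedral e² t₂¹ gives -0.8Δₜ = -0.8 × (4/9) × 15750 = -5600 cm⁻¹.
Subtracting, OSPE = -18900 − (-5600) = -13300 cm⁻¹.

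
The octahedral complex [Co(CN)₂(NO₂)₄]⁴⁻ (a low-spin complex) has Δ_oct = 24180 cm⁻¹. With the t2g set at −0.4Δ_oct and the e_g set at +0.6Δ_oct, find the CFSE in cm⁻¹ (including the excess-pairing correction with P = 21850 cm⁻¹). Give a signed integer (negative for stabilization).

Ligand charges: 2×(-1) from CN⁻ and 4×(-1) from NO₂⁻ sum to -6; with overall charge -4, Co is +2.
Group 9 minus oxidation state +2 gives a d⁷ configuration for Co²⁺.
The d⁷ electrons fill as t2g^6 e_g^1.
CFSE(orbital) = 6×(-0.4Δ_oct) + 1×(0.6Δ_oct) = -1.8Δ_oct; with Δ_oct = 24180 cm⁻¹ that is -43524 cm⁻¹.
High-spin d⁷ would be t2g^5 e_g^2 with 2 pairs; low-spin has 3, so 1 excess pair costs +1P = +21850 cm⁻¹.
Net CFSE = -43524 + 21850 = -21674 cm⁻¹.

-21674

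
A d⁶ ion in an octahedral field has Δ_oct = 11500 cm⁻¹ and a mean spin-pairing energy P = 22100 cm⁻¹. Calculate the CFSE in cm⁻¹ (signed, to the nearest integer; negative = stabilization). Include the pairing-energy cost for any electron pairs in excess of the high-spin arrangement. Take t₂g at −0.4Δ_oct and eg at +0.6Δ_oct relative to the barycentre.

Since Δ_oct = 11500 cm⁻¹ < P = 22100 cm⁻¹, the complex adopts the high-spin configuration.
Configuration: t₂g⁴ eg².
Orbital CFSE = -0.4Δ_oct = -0.4 × 11500 = -4600 cm⁻¹.
High-spin has no excess pairs, so no pairing correction applies.

-4600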